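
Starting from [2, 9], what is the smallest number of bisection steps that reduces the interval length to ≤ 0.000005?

21

Width after n steps is 7/2^n. Need 2^n ≥ 7/0.000005 = 1400000.
2^20 = 1048576 < 1400000 ≤ 2^21 = 2097152, so n = 21.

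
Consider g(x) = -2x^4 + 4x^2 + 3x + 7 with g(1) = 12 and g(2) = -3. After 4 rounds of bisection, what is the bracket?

g(1.5) = 10.375 > 0, so the root lies in [1.5, 2]
g(1.75) = 5.742188 > 0, so the root lies in [1.75, 2]
g(1.875) = 1.968262 > 0, so the root lies in [1.875, 2]
g(1.9375) = -0.3555 < 0, so the root lies in [1.875, 1.9375]

[1.875, 1.9375]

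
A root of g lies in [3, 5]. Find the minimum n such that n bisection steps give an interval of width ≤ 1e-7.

25

Width after n steps is 2/2^n. Need 2^n ≥ 2/1e-7 = 20000000.
2^24 = 16777216 < 20000000 ≤ 2^25 = 33554432, so n = 25.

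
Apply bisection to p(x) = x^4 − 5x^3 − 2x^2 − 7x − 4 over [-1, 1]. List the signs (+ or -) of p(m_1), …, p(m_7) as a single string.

x = 0 gives p = -4, negative; keep [-1, 0]
x = -0.5 gives p = -0.3125, negative; keep [-1, -0.5]
x = -0.75 gives p = 2.550781, positive; keep [-0.75, -0.5]
x = -0.625 gives p = 0.967, positive; keep [-0.625, -0.5]
x = -0.5625 gives p = 0.2947, positive; keep [-0.5625, -0.5]
x = -0.53125 gives p = -0.0164, negative; keep [-0.5625, -0.53125]
x = -0.546875 gives p = 0.1372, positive; keep [-0.546875, -0.53125]

--+++-+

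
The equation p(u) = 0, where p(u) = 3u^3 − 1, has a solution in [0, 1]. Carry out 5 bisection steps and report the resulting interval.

[0.6875, 0.71875]

u = 0.5 gives p = -0.625, negative; keep [0.5, 1]
u = 0.75 gives p = 0.265625, positive; keep [0.5, 0.75]
u = 0.625 gives p = -0.267578, negative; keep [0.625, 0.75]
u = 0.6875 gives p = -0.0251, negative; keep [0.6875, 0.75]
u = 0.71875 gives p = 0.1139, positive; keep [0.6875, 0.71875]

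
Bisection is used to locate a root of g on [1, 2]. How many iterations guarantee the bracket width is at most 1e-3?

10

Width after n steps is 1/2^n. Need 2^n ≥ 1/1e-3 = 1000.
2^9 = 512 < 1000 ≤ 2^10 = 1024, so n = 10.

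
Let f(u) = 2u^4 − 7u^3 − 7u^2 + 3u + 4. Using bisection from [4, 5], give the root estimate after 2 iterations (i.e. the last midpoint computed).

midpoint 4.5: f = 58 > 0 → [4, 4.5]
midpoint 4.25: f = 5.460938 > 0 → [4, 4.25]

4.25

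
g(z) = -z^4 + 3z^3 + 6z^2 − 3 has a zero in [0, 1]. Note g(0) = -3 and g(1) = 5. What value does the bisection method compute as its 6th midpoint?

0.640625

g(0.5) = -1.1875 < 0, so the root lies in [0.5, 1]
g(0.75) = 1.324219 > 0, so the root lies in [0.5, 0.75]
g(0.625) = -0.076416 < 0, so the root lies in [0.625, 0.75]
g(0.6875) = 0.5874 > 0, so the root lies in [0.625, 0.6875]
g(0.65625) = 0.2464 > 0, so the root lies in [0.625, 0.65625]
g(0.640625) = 0.0827 > 0, so the root lies in [0.625, 0.640625]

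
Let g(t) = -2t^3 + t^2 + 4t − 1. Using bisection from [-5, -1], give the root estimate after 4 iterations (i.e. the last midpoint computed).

g(-3) = 50 > 0, so the root lies in [-3, -1]
g(-2) = 11 > 0, so the root lies in [-2, -1]
g(-1.5) = 2 > 0, so the root lies in [-1.5, -1]
g(-1.25) = -0.5312 < 0, so the root lies in [-1.5, -1.25]

-1.25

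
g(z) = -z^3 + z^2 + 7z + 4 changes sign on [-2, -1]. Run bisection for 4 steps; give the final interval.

[-1.75, -1.6875]

z = -1.5 gives g = -0.875, negative; keep [-2, -1.5]
z = -1.75 gives g = 0.171875, positive; keep [-1.75, -1.5]
z = -1.625 gives g = -0.443359, negative; keep [-1.75, -1.625]
z = -1.6875 gives g = -0.1594, negative; keep [-1.75, -1.6875]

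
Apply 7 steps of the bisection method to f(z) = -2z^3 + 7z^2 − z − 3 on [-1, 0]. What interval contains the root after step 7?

f(-0.5) = -0.5 < 0, so the root lies in [-1, -0.5]
f(-0.75) = 2.53125 > 0, so the root lies in [-0.75, -0.5]
f(-0.625) = 0.847656 > 0, so the root lies in [-0.625, -0.5]
f(-0.5625) = 0.1333 > 0, so the root lies in [-0.5625, -0.5]
f(-0.53125) = -0.1933 < 0, so the root lies in [-0.5625, -0.53125]
f(-0.546875) = -0.0325 < 0, so the root lies in [-0.5625, -0.546875]
f(-0.5546875) = 0.0498 > 0, so the root lies in [-0.5546875, -0.546875]

[-0.5546875, -0.546875]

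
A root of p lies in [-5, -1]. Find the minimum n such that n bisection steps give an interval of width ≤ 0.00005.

17

Width after n steps is 4/2^n. Need 2^n ≥ 4/0.00005 = 80000.
2^16 = 65536 < 80000 ≤ 2^17 = 131072, so n = 17.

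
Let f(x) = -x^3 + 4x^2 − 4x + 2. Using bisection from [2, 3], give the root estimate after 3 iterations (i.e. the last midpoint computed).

m = 2.5, f(m) = 1.375 (+); new bracket [2.5, 3]
m = 2.75, f(m) = 0.453125 (+); new bracket [2.75, 3]
m = 2.875, f(m) = -0.201172 (−); new bracket [2.75, 2.875]

2.875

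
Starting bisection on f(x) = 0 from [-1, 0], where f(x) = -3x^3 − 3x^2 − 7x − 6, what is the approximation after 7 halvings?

-0.8984375

f(-0.5) = -2.875 < 0, so the root lies in [-1, -0.5]
f(-0.75) = -1.171875 < 0, so the root lies in [-1, -0.75]
f(-0.875) = -0.162109 < 0, so the root lies in [-1, -0.875]
f(-0.9375) = 0.3977 > 0, so the root lies in [-0.9375, -0.875]
f(-0.90625) = 0.1128 > 0, so the root lies in [-0.90625, -0.875]
f(-0.890625) = -0.0259 < 0, so the root lies in [-0.90625, -0.890625]
f(-0.8984375) = 0.0431 > 0, so the root lies in [-0.8984375, -0.890625]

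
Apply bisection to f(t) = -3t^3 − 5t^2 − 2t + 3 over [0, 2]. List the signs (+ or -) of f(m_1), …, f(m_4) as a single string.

midpoint 1: f = -7 < 0 → [0, 1]
midpoint 0.5: f = 0.375 > 0 → [0.5, 1]
midpoint 0.75: f = -2.578125 < 0 → [0.5, 0.75]
midpoint 0.625: f = -0.9355 < 0 → [0.5, 0.625]

-+--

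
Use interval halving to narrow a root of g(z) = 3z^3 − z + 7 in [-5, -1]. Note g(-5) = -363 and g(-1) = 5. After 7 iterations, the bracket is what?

g(-3) = -71 < 0, so the root lies in [-3, -1]
g(-2) = -15 < 0, so the root lies in [-2, -1]
g(-1.5) = -1.625 < 0, so the root lies in [-1.5, -1]
g(-1.25) = 2.3906 > 0, so the root lies in [-1.5, -1.25]
g(-1.375) = 0.5762 > 0, so the root lies in [-1.5, -1.375]
g(-1.4375) = -0.4739 < 0, so the root lies in [-1.4375, -1.375]
g(-1.40625) = 0.0635 > 0, so the root lies in [-1.4375, -1.40625]

[-1.4375, -1.40625]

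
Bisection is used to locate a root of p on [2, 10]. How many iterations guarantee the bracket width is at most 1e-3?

13

Width after n steps is 8/2^n. Need 2^n ≥ 8/1e-3 = 8000.
2^12 = 4096 < 8000 ≤ 2^13 = 8192, so n = 13.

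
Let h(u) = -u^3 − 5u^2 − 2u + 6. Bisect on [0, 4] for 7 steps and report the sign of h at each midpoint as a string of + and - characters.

h(2) = -26 < 0, so the root lies in [0, 2]
h(1) = -2 < 0, so the root lies in [0, 1]
h(0.5) = 3.625 > 0, so the root lies in [0.5, 1]
h(0.75) = 1.2656 > 0, so the root lies in [0.75, 1]
h(0.875) = -0.248 < 0, so the root lies in [0.75, 0.875]
h(0.8125) = 0.5378 > 0, so the root lies in [0.8125, 0.875]
h(0.84375) = 0.1523 > 0, so the root lies in [0.84375, 0.875]

--++-++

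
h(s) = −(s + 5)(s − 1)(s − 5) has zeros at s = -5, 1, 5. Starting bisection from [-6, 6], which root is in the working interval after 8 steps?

-5

m = 0, h(m) = -25 (−); new bracket [-6, 0]
m = -3, h(m) = -64 (−); new bracket [-6, -3]
m = -4.5, h(m) = -26.125 (−); new bracket [-6, -4.5]
m = -5.25, h(m) = 16.0156 (+); new bracket [-5.25, -4.5]
m = -4.875, h(m) = -7.252 (−); new bracket [-5.25, -4.875]
m = -5.0625, h(m) = 3.8127 (+); new bracket [-5.0625, -4.875]
m = -4.96875, h(m) = -1.8594 (−); new bracket [-5.0625, -4.96875]
m = -5.015625, h(m) = 0.9414 (+); new bracket [-5.015625, -4.96875]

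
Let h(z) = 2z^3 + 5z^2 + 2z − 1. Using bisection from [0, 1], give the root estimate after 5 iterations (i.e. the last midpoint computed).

midpoint 0.5: h = 1.5 > 0 → [0, 0.5]
midpoint 0.25: h = -0.15625 < 0 → [0.25, 0.5]
midpoint 0.375: h = 0.558594 > 0 → [0.25, 0.375]
midpoint 0.3125: h = 0.1743 > 0 → [0.25, 0.3125]
midpoint 0.28125: h = 0.0025 > 0 → [0.25, 0.28125]

0.28125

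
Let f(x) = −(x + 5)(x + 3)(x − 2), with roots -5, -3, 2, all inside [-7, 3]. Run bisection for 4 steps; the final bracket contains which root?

x = -2 gives f = 12, positive; keep [-2, 3]
x = 0.5 gives f = 28.875, positive; keep [0.5, 3]
x = 1.75 gives f = 8.015625, positive; keep [1.75, 3]
x = 2.375 gives f = -14.8652, negative; keep [1.75, 2.375]

2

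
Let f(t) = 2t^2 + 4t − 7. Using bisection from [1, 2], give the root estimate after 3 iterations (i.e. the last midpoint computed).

f(1.5) = 3.5 > 0, so the root lies in [1, 1.5]
f(1.25) = 1.125 > 0, so the root lies in [1, 1.25]
f(1.125) = 0.03125 > 0, so the root lies in [1, 1.125]

1.125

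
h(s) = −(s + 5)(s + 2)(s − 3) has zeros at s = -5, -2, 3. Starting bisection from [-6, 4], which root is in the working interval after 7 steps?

midpoint -1: h = 16 > 0 → [-1, 4]
midpoint 1.5: h = 34.125 > 0 → [1.5, 4]
midpoint 2.75: h = 9.203125 > 0 → [2.75, 4]
midpoint 3.375: h = -16.8809 < 0 → [2.75, 3.375]
midpoint 3.0625: h = -2.551 < 0 → [2.75, 3.0625]
midpoint 2.90625: h = 3.6366 > 0 → [2.90625, 3.0625]
midpoint 2.984375: h = 0.6218 > 0 → [2.984375, 3.0625]

3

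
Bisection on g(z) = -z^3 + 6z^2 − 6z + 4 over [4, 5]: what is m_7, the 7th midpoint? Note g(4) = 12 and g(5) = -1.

g(4.5) = 7.375 > 0, so the root lies in [4.5, 5]
g(4.75) = 3.703125 > 0, so the root lies in [4.75, 5]
g(4.875) = 1.486328 > 0, so the root lies in [4.875, 5]
g(4.9375) = 0.2776 > 0, so the root lies in [4.9375, 5]
g(4.96875) = -0.3525 < 0, so the root lies in [4.9375, 4.96875]
g(4.953125) = -0.0353 < 0, so the root lies in [4.9375, 4.953125]
g(4.9453125) = 0.1217 > 0, so the root lies in [4.9453125, 4.953125]

4.9453125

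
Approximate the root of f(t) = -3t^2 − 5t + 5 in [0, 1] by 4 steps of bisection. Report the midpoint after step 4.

m = 0.5, f(m) = 1.75 (+); new bracket [0.5, 1]
m = 0.75, f(m) = -0.4375 (−); new bracket [0.5, 0.75]
m = 0.625, f(m) = 0.703125 (+); new bracket [0.625, 0.75]
m = 0.6875, f(m) = 0.1445 (+); new bracket [0.6875, 0.75]

0.6875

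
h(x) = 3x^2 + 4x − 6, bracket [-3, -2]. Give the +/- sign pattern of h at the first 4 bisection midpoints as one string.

++--

midpoint -2.5: h = 2.75 > 0 → [-2.5, -2]
midpoint -2.25: h = 0.1875 > 0 → [-2.25, -2]
midpoint -2.125: h = -0.953125 < 0 → [-2.25, -2.125]
midpoint -2.1875: h = -0.3945 < 0 → [-2.25, -2.1875]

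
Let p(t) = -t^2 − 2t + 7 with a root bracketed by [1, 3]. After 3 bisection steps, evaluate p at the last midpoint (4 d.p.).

midpoint 2: p = -1 < 0 → [1, 2]
midpoint 1.5: p = 1.75 > 0 → [1.5, 2]
midpoint 1.75: p = 0.4375 > 0 → [1.75, 2]

0.4375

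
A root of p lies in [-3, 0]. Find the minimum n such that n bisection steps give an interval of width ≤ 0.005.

Width after n steps is 3/2^n. Need 2^n ≥ 3/0.005 = 600.
2^9 = 512 < 600 ≤ 2^10 = 1024, so n = 10.

10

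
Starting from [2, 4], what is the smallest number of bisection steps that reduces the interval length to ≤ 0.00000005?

Width after n steps is 2/2^n. Need 2^n ≥ 2/0.00000005 = 40000000.
2^25 = 33554432 < 40000000 ≤ 2^26 = 67108864, so n = 26.

26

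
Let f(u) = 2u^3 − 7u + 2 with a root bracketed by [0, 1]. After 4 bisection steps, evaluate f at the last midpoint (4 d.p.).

-0.1265

midpoint 0.5: f = -1.25 < 0 → [0, 0.5]
midpoint 0.25: f = 0.28125 > 0 → [0.25, 0.5]
midpoint 0.375: f = -0.519531 < 0 → [0.25, 0.375]
midpoint 0.3125: f = -0.1265 < 0 → [0.25, 0.3125]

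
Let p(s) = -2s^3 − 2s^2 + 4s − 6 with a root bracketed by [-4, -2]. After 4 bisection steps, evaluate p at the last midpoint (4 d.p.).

s = -3 gives p = 18, positive; keep [-3, -2]
s = -2.5 gives p = 2.75, positive; keep [-2.5, -2]
s = -2.25 gives p = -2.34375, negative; keep [-2.5, -2.25]
s = -2.375 gives p = 0.0117, positive; keep [-2.375, -2.25]

0.0117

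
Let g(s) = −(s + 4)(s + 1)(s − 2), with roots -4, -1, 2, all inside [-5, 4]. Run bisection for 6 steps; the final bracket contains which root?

g(-0.5) = 4.375 > 0, so the root lies in [-0.5, 4]
g(1.75) = 3.953125 > 0, so the root lies in [1.75, 4]
g(2.875) = -23.310547 < 0, so the root lies in [1.75, 2.875]
g(2.3125) = -6.5344 < 0, so the root lies in [1.75, 2.3125]
g(2.03125) = -0.5713 < 0, so the root lies in [1.75, 2.03125]
g(1.890625) = 1.8624 > 0, so the root lies in [1.890625, 2.03125]

2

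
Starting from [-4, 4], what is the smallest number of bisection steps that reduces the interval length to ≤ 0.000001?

Width after n steps is 8/2^n. Need 2^n ≥ 8/0.000001 = 8000000.
2^22 = 4194304 < 8000000 ≤ 2^23 = 8388608, so n = 23.

23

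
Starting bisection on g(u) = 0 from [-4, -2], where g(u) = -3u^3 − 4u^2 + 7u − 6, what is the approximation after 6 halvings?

-2.53125

midpoint -3: g = 18 > 0 → [-3, -2]
midpoint -2.5: g = -1.625 < 0 → [-3, -2.5]
midpoint -2.75: g = 6.890625 > 0 → [-2.75, -2.5]
midpoint -2.625: g = 2.3262 > 0 → [-2.625, -2.5]
midpoint -2.5625: g = 0.2761 > 0 → [-2.5625, -2.5]
midpoint -2.53125: g = -0.6928 < 0 → [-2.5625, -2.53125]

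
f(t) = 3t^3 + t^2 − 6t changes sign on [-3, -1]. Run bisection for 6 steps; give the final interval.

[-1.59375, -1.5625]

t = -2 gives f = -8, negative; keep [-2, -1]
t = -1.5 gives f = 1.125, positive; keep [-2, -1.5]
t = -1.75 gives f = -2.515625, negative; keep [-1.75, -1.5]
t = -1.625 gives f = -0.4824, negative; keep [-1.625, -1.5]
t = -1.5625 gives f = 0.3723, positive; keep [-1.625, -1.5625]
t = -1.59375 gives f = -0.042, negative; keep [-1.59375, -1.5625]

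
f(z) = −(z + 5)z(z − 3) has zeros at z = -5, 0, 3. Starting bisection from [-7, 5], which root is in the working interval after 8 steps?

-5

m = -1, f(m) = -16 (−); new bracket [-7, -1]
m = -4, f(m) = -28 (−); new bracket [-7, -4]
m = -5.5, f(m) = 23.375 (+); new bracket [-5.5, -4]
m = -4.75, f(m) = -9.2031 (−); new bracket [-5.5, -4.75]
m = -5.125, f(m) = 5.2051 (+); new bracket [-5.125, -4.75]
m = -4.9375, f(m) = -2.4495 (−); new bracket [-5.125, -4.9375]
m = -5.03125, f(m) = 1.2627 (+); new bracket [-5.03125, -4.9375]
m = -4.984375, f(m) = -0.6218 (−); new bracket [-5.03125, -4.984375]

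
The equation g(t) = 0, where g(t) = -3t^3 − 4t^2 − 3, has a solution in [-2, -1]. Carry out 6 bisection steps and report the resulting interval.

midpoint -1.5: g = -1.875 < 0 → [-2, -1.5]
midpoint -1.75: g = 0.828125 > 0 → [-1.75, -1.5]
midpoint -1.625: g = -0.689453 < 0 → [-1.75, -1.625]
midpoint -1.6875: g = 0.0256 > 0 → [-1.6875, -1.625]
midpoint -1.65625: g = -0.3426 < 0 → [-1.6875, -1.65625]
midpoint -1.671875: g = -0.1612 < 0 → [-1.6875, -1.671875]

[-1.6875, -1.671875]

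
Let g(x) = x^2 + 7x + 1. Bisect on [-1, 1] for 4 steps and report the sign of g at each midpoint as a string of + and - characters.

+--+

m = 0, g(m) = 1 (+); new bracket [-1, 0]
m = -0.5, g(m) = -2.25 (−); new bracket [-0.5, 0]
m = -0.25, g(m) = -0.6875 (−); new bracket [-0.25, 0]
m = -0.125, g(m) = 0.1406 (+); new bracket [-0.25, -0.125]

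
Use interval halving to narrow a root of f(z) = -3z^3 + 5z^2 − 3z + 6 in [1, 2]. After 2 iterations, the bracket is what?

midpoint 1.5: f = 2.625 > 0 → [1.5, 2]
midpoint 1.75: f = -0.015625 < 0 → [1.5, 1.75]

[1.5, 1.75]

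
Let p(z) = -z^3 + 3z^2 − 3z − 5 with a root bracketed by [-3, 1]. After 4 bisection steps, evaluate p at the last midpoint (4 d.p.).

-0.6406

p(-1) = 2 > 0, so the root lies in [-1, 1]
p(0) = -5 < 0, so the root lies in [-1, 0]
p(-0.5) = -2.625 < 0, so the root lies in [-1, -0.5]
p(-0.75) = -0.6406 < 0, so the root lies in [-1, -0.75]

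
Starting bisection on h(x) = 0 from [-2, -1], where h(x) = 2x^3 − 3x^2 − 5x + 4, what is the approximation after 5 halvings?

midpoint -1.5: h = -2 < 0 → [-1.5, -1]
midpoint -1.25: h = 1.65625 > 0 → [-1.5, -1.25]
midpoint -1.375: h = 0.003906 > 0 → [-1.5, -1.375]
midpoint -1.4375: h = -0.9526 < 0 → [-1.4375, -1.375]
midpoint -1.40625: h = -0.4632 < 0 → [-1.40625, -1.375]

-1.40625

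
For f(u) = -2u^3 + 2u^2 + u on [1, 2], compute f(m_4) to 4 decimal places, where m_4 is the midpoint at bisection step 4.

u = 1.5 gives f = -0.75, negative; keep [1, 1.5]
u = 1.25 gives f = 0.46875, positive; keep [1.25, 1.5]
u = 1.375 gives f = -0.042969, negative; keep [1.25, 1.375]
u = 1.3125 gives f = 0.2358, positive; keep [1.3125, 1.375]

0.2358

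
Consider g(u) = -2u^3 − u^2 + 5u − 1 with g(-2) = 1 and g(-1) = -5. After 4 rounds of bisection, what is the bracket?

midpoint -1.5: g = -4 < 0 → [-2, -1.5]
midpoint -1.75: g = -2.09375 < 0 → [-2, -1.75]
midpoint -1.875: g = -0.707031 < 0 → [-2, -1.875]
midpoint -1.9375: g = 0.105 > 0 → [-1.9375, -1.875]

[-1.9375, -1.875]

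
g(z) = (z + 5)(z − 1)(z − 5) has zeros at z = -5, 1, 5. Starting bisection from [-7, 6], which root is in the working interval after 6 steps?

g(-0.5) = 37.125 > 0, so the root lies in [-7, -0.5]
g(-3.75) = 51.953125 > 0, so the root lies in [-7, -3.75]
g(-5.375) = -24.802734 < 0, so the root lies in [-5.375, -3.75]
g(-4.5625) = 23.2712 > 0, so the root lies in [-5.375, -4.5625]
g(-4.96875) = 1.8594 > 0, so the root lies in [-5.375, -4.96875]
g(-5.171875) = -10.7902 < 0, so the root lies in [-5.171875, -4.96875]

-5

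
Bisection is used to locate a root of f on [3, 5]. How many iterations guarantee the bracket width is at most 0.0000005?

22

Width after n steps is 2/2^n. Need 2^n ≥ 2/0.0000005 = 4000000.
2^21 = 2097152 < 4000000 ≤ 2^22 = 4194304, so n = 22.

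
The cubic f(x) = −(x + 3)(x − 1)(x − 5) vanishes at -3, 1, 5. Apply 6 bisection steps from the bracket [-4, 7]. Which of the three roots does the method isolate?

5

x = 1.5 gives f = 7.875, positive; keep [1.5, 7]
x = 4.25 gives f = 17.671875, positive; keep [4.25, 7]
x = 5.625 gives f = -24.931641, negative; keep [4.25, 5.625]
x = 4.9375 gives f = 1.9534, positive; keep [4.9375, 5.625]
x = 5.28125 gives f = -9.9715, negative; keep [4.9375, 5.28125]
x = 5.109375 gives f = -3.6449, negative; keep [4.9375, 5.109375]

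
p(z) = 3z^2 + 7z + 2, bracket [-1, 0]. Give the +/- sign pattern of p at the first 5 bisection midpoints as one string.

-+-+-

p(-0.5) = -0.75 < 0, so the root lies in [-0.5, 0]
p(-0.25) = 0.4375 > 0, so the root lies in [-0.5, -0.25]
p(-0.375) = -0.203125 < 0, so the root lies in [-0.375, -0.25]
p(-0.3125) = 0.1055 > 0, so the root lies in [-0.375, -0.3125]
p(-0.34375) = -0.0518 < 0, so the root lies in [-0.34375, -0.3125]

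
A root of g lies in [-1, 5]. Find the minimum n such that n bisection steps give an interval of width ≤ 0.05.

Width after n steps is 6/2^n. Need 2^n ≥ 6/0.05 = 120.
2^6 = 64 < 120 ≤ 2^7 = 128, so n = 7.

7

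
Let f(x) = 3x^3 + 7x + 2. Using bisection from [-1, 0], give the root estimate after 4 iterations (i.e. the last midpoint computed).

-0.3125

f(-0.5) = -1.875 < 0, so the root lies in [-0.5, 0]
f(-0.25) = 0.203125 > 0, so the root lies in [-0.5, -0.25]
f(-0.375) = -0.783203 < 0, so the root lies in [-0.375, -0.25]
f(-0.3125) = -0.2791 < 0, so the root lies in [-0.3125, -0.25]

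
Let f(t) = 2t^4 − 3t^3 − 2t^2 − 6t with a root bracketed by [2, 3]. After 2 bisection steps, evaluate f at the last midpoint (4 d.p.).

-6.5391

t = 2.5 gives f = 3.75, positive; keep [2, 2.5]
t = 2.25 gives f = -6.539062, negative; keep [2.25, 2.5]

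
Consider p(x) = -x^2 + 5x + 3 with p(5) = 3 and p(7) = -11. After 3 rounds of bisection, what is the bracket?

[5.5, 5.75]

x = 6 gives p = -3, negative; keep [5, 6]
x = 5.5 gives p = 0.25, positive; keep [5.5, 6]
x = 5.75 gives p = -1.3125, negative; keep [5.5, 5.75]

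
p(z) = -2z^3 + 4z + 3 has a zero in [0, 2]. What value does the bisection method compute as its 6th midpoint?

midpoint 1: p = 5 > 0 → [1, 2]
midpoint 1.5: p = 2.25 > 0 → [1.5, 2]
midpoint 1.75: p = -0.71875 < 0 → [1.5, 1.75]
midpoint 1.625: p = 0.918 > 0 → [1.625, 1.75]
midpoint 1.6875: p = 0.1392 > 0 → [1.6875, 1.75]
midpoint 1.71875: p = -0.2797 < 0 → [1.6875, 1.71875]

1.71875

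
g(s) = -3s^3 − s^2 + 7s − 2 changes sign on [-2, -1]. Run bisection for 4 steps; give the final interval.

[-1.875, -1.8125]

g(-1.5) = -4.625 < 0, so the root lies in [-2, -1.5]
g(-1.75) = -1.234375 < 0, so the root lies in [-2, -1.75]
g(-1.875) = 1.134766 > 0, so the root lies in [-1.875, -1.75]
g(-1.8125) = -0.1096 < 0, so the root lies in [-1.875, -1.8125]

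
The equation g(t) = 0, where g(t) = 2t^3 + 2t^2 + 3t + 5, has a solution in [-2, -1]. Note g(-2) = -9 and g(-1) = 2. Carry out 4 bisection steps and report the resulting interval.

[-1.3125, -1.25]

t = -1.5 gives g = -1.75, negative; keep [-1.5, -1]
t = -1.25 gives g = 0.46875, positive; keep [-1.5, -1.25]
t = -1.375 gives g = -0.542969, negative; keep [-1.375, -1.25]
t = -1.3125 gives g = -0.0142, negative; keep [-1.3125, -1.25]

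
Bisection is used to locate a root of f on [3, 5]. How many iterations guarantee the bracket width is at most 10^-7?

25

Width after n steps is 2/2^n. Need 2^n ≥ 2/10^-7 = 20000000.
2^24 = 16777216 < 20000000 ≤ 2^25 = 33554432, so n = 25.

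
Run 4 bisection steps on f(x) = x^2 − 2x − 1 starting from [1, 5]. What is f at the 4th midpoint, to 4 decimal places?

f(3) = 2 > 0, so the root lies in [1, 3]
f(2) = -1 < 0, so the root lies in [2, 3]
f(2.5) = 0.25 > 0, so the root lies in [2, 2.5]
f(2.25) = -0.4375 < 0, so the root lies in [2.25, 2.5]

-0.4375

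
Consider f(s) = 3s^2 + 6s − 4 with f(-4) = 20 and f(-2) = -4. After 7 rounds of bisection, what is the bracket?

m = -3, f(m) = 5 (+); new bracket [-3, -2]
m = -2.5, f(m) = -0.25 (−); new bracket [-3, -2.5]
m = -2.75, f(m) = 2.1875 (+); new bracket [-2.75, -2.5]
m = -2.625, f(m) = 0.9219 (+); new bracket [-2.625, -2.5]
m = -2.5625, f(m) = 0.3242 (+); new bracket [-2.5625, -2.5]
m = -2.53125, f(m) = 0.0342 (+); new bracket [-2.53125, -2.5]
m = -2.515625, f(m) = -0.1086 (−); new bracket [-2.53125, -2.515625]

[-2.53125, -2.515625]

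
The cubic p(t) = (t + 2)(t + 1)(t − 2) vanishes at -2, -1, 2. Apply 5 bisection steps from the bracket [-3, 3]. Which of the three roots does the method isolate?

2

p(0) = -4 < 0, so the root lies in [0, 3]
p(1.5) = -4.375 < 0, so the root lies in [1.5, 3]
p(2.25) = 3.453125 > 0, so the root lies in [1.5, 2.25]
p(1.875) = -1.3926 < 0, so the root lies in [1.875, 2.25]
p(2.0625) = 0.7776 > 0, so the root lies in [1.875, 2.0625]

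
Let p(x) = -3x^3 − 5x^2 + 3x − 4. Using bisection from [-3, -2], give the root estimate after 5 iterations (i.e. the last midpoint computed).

-2.34375

p(-2.5) = 4.125 > 0, so the root lies in [-2.5, -2]
p(-2.25) = -1.890625 < 0, so the root lies in [-2.5, -2.25]
p(-2.375) = 0.861328 > 0, so the root lies in [-2.375, -2.25]
p(-2.3125) = -0.5764 < 0, so the root lies in [-2.375, -2.3125]
p(-2.34375) = 0.1267 > 0, so the root lies in [-2.34375, -2.3125]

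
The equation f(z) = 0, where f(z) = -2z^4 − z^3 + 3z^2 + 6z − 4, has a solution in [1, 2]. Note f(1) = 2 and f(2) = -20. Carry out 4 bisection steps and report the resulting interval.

[1.375, 1.4375]

f(1.5) = -1.75 < 0, so the root lies in [1, 1.5]
f(1.25) = 1.351562 > 0, so the root lies in [1.25, 1.5]
f(1.375) = 0.17334 > 0, so the root lies in [1.375, 1.5]
f(1.4375) = -0.6863 < 0, so the root lies in [1.375, 1.4375]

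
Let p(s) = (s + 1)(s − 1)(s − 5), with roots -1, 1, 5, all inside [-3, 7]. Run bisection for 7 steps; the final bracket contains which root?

m = 2, p(m) = -9 (−); new bracket [2, 7]
m = 4.5, p(m) = -9.625 (−); new bracket [4.5, 7]
m = 5.75, p(m) = 24.046875 (+); new bracket [4.5, 5.75]
m = 5.125, p(m) = 3.1582 (+); new bracket [4.5, 5.125]
m = 4.8125, p(m) = -4.155 (−); new bracket [4.8125, 5.125]
m = 4.96875, p(m) = -0.7403 (−); new bracket [4.96875, 5.125]
m = 5.046875, p(m) = 1.1471 (+); new bracket [4.96875, 5.046875]

5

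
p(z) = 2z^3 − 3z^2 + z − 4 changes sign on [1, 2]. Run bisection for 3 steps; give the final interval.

m = 1.5, p(m) = -2.5 (−); new bracket [1.5, 2]
m = 1.75, p(m) = -0.71875 (−); new bracket [1.75, 2]
m = 1.875, p(m) = 0.511719 (+); new bracket [1.75, 1.875]

[1.75, 1.875]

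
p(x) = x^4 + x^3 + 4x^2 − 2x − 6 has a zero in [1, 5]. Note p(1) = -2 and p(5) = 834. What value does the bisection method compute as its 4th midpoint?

p(3) = 132 > 0, so the root lies in [1, 3]
p(2) = 30 > 0, so the root lies in [1, 2]
p(1.5) = 8.4375 > 0, so the root lies in [1, 1.5]
p(1.25) = 2.1445 > 0, so the root lies in [1, 1.25]

1.25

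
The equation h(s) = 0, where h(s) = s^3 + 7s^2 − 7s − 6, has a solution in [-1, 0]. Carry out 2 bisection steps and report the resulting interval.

midpoint -0.5: h = -0.875 < 0 → [-1, -0.5]
midpoint -0.75: h = 2.765625 > 0 → [-0.75, -0.5]

[-0.75, -0.5]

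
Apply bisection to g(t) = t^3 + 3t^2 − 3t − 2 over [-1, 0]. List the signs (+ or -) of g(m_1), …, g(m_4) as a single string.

t = -0.5 gives g = 0.125, positive; keep [-0.5, 0]
t = -0.25 gives g = -1.078125, negative; keep [-0.5, -0.25]
t = -0.375 gives g = -0.505859, negative; keep [-0.5, -0.375]
t = -0.4375 gives g = -0.197, negative; keep [-0.5, -0.4375]

+---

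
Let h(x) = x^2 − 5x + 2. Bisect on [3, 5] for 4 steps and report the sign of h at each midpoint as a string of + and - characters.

x = 4 gives h = -2, negative; keep [4, 5]
x = 4.5 gives h = -0.25, negative; keep [4.5, 5]
x = 4.75 gives h = 0.8125, positive; keep [4.5, 4.75]
x = 4.625 gives h = 0.2656, positive; keep [4.5, 4.625]

--++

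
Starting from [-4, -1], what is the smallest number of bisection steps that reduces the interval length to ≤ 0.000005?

20

Width after n steps is 3/2^n. Need 2^n ≥ 3/0.000005 = 600000.
2^19 = 524288 < 600000 ≤ 2^20 = 1048576, so n = 20.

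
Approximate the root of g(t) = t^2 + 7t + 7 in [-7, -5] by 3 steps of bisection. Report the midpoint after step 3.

-5.75

midpoint -6: g = 1 > 0 → [-6, -5]
midpoint -5.5: g = -1.25 < 0 → [-6, -5.5]
midpoint -5.75: g = -0.1875 < 0 → [-6, -5.75]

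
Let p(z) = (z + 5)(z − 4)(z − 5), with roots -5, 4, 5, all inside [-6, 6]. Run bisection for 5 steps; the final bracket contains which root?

midpoint 0: p = 100 > 0 → [-6, 0]
midpoint -3: p = 112 > 0 → [-6, -3]
midpoint -4.5: p = 40.375 > 0 → [-6, -4.5]
midpoint -5.25: p = -23.7031 < 0 → [-5.25, -4.5]
midpoint -4.875: p = 10.9551 > 0 → [-5.25, -4.875]

-5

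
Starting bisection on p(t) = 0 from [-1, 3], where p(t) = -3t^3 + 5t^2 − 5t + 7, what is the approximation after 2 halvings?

2

t = 1 gives p = 4, positive; keep [1, 3]
t = 2 gives p = -7, negative; keep [1, 2]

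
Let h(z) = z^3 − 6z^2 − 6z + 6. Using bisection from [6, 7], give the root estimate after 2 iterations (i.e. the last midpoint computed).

h(6.5) = -11.875 < 0, so the root lies in [6.5, 7]
h(6.75) = -0.328125 < 0, so the root lies in [6.75, 7]

6.75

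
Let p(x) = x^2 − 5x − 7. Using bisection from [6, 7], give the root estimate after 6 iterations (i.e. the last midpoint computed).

x = 6.5 gives p = 2.75, positive; keep [6, 6.5]
x = 6.25 gives p = 0.8125, positive; keep [6, 6.25]
x = 6.125 gives p = -0.109375, negative; keep [6.125, 6.25]
x = 6.1875 gives p = 0.3477, positive; keep [6.125, 6.1875]
x = 6.15625 gives p = 0.1182, positive; keep [6.125, 6.15625]
x = 6.140625 gives p = 0.0042, positive; keep [6.125, 6.140625]

6.140625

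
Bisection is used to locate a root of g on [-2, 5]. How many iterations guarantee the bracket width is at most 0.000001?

Width after n steps is 7/2^n. Need 2^n ≥ 7/0.000001 = 7000000.
2^22 = 4194304 < 7000000 ≤ 2^23 = 8388608, so n = 23.

23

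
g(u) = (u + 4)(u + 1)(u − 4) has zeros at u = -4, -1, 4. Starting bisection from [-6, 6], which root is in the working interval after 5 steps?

g(0) = -16 < 0, so the root lies in [0, 6]
g(3) = -28 < 0, so the root lies in [3, 6]
g(4.5) = 23.375 > 0, so the root lies in [3, 4.5]
g(3.75) = -9.2031 < 0, so the root lies in [3.75, 4.5]
g(4.125) = 5.2051 > 0, so the root lies in [3.75, 4.125]

4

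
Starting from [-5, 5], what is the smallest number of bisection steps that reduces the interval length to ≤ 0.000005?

Width after n steps is 10/2^n. Need 2^n ≥ 10/0.000005 = 2000000.
2^20 = 1048576 < 2000000 ≤ 2^21 = 2097152, so n = 21.

21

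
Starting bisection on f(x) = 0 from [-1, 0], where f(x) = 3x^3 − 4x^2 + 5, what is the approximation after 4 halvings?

-0.8125

f(-0.5) = 3.625 > 0, so the root lies in [-1, -0.5]
f(-0.75) = 1.484375 > 0, so the root lies in [-1, -0.75]
f(-0.875) = -0.072266 < 0, so the root lies in [-0.875, -0.75]
f(-0.8125) = 0.7502 > 0, so the root lies in [-0.875, -0.8125]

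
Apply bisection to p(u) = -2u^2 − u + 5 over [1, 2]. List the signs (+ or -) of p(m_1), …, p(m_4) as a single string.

p(1.5) = -1 < 0, so the root lies in [1, 1.5]
p(1.25) = 0.625 > 0, so the root lies in [1.25, 1.5]
p(1.375) = -0.15625 < 0, so the root lies in [1.25, 1.375]
p(1.3125) = 0.2422 > 0, so the root lies in [1.3125, 1.375]

-+-+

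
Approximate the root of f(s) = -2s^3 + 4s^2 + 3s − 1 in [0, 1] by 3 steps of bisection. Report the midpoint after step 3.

m = 0.5, f(m) = 1.25 (+); new bracket [0, 0.5]
m = 0.25, f(m) = -0.03125 (−); new bracket [0.25, 0.5]
m = 0.375, f(m) = 0.582031 (+); new bracket [0.25, 0.375]

0.375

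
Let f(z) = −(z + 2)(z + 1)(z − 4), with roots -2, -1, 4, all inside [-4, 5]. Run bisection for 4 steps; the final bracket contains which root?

4

z = 0.5 gives f = 13.125, positive; keep [0.5, 5]
z = 2.75 gives f = 22.265625, positive; keep [2.75, 5]
z = 3.875 gives f = 3.580078, positive; keep [3.875, 5]
z = 4.4375 gives f = -15.3142, negative; keep [3.875, 4.4375]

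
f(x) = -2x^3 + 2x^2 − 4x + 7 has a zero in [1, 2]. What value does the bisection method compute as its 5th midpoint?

1.40625

x = 1.5 gives f = -1.25, negative; keep [1, 1.5]
x = 1.25 gives f = 1.21875, positive; keep [1.25, 1.5]
x = 1.375 gives f = 0.082031, positive; keep [1.375, 1.5]
x = 1.4375 gives f = -0.5581, negative; keep [1.375, 1.4375]
x = 1.40625 gives f = -0.2318, negative; keep [1.375, 1.40625]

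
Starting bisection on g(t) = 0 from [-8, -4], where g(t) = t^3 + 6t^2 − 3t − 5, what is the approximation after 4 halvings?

-6.25

midpoint -6: g = 13 > 0 → [-8, -6]
midpoint -7: g = -33 < 0 → [-7, -6]
midpoint -6.5: g = -6.625 < 0 → [-6.5, -6]
midpoint -6.25: g = 3.9844 > 0 → [-6.5, -6.25]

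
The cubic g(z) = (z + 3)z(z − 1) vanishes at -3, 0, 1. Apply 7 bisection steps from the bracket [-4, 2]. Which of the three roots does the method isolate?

-3

z = -1 gives g = 4, positive; keep [-4, -1]
z = -2.5 gives g = 4.375, positive; keep [-4, -2.5]
z = -3.25 gives g = -3.453125, negative; keep [-3.25, -2.5]
z = -2.875 gives g = 1.3926, positive; keep [-3.25, -2.875]
z = -3.0625 gives g = -0.7776, negative; keep [-3.0625, -2.875]
z = -2.96875 gives g = 0.3682, positive; keep [-3.0625, -2.96875]
z = -3.015625 gives g = -0.1892, negative; keep [-3.015625, -2.96875]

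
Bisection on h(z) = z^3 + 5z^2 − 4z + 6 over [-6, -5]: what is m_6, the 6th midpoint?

m = -5.5, h(m) = 12.875 (+); new bracket [-6, -5.5]
m = -5.75, h(m) = 4.203125 (+); new bracket [-6, -5.75]
m = -5.875, h(m) = -0.701172 (−); new bracket [-5.875, -5.75]
m = -5.8125, h(m) = 1.7996 (+); new bracket [-5.875, -5.8125]
m = -5.84375, h(m) = 0.5614 (+); new bracket [-5.875, -5.84375]
m = -5.859375, h(m) = -0.0668 (−); new bracket [-5.859375, -5.84375]

-5.859375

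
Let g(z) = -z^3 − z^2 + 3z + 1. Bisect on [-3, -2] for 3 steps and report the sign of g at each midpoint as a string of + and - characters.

midpoint -2.5: g = 2.875 > 0 → [-2.5, -2]
midpoint -2.25: g = 0.578125 > 0 → [-2.25, -2]
midpoint -2.125: g = -0.294922 < 0 → [-2.25, -2.125]

++-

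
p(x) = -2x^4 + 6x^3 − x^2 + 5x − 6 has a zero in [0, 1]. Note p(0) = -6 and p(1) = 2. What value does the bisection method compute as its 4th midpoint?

0.8125

x = 0.5 gives p = -3.125, negative; keep [0.5, 1]
x = 0.75 gives p = -0.914062, negative; keep [0.75, 1]
x = 0.875 gives p = 0.456543, positive; keep [0.75, 0.875]
x = 0.8125 gives p = -0.251, negative; keep [0.8125, 0.875]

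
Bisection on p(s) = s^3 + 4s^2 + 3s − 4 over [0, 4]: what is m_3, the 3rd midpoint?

0.5

midpoint 2: p = 26 > 0 → [0, 2]
midpoint 1: p = 4 > 0 → [0, 1]
midpoint 0.5: p = -1.375 < 0 → [0.5, 1]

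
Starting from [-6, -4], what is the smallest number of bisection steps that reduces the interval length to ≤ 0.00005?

Width after n steps is 2/2^n. Need 2^n ≥ 2/0.00005 = 40000.
2^15 = 32768 < 40000 ≤ 2^16 = 65536, so n = 16.

16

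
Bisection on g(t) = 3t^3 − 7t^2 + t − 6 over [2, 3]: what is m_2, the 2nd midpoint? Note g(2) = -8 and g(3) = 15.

g(2.5) = -0.375 < 0, so the root lies in [2.5, 3]
g(2.75) = 6.203125 > 0, so the root lies in [2.5, 2.75]

2.75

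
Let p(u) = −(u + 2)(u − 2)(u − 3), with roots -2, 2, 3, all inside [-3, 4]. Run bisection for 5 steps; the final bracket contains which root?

-2

p(0.5) = -9.375 < 0, so the root lies in [-3, 0.5]
p(-1.25) = -10.359375 < 0, so the root lies in [-3, -1.25]
p(-2.125) = 2.642578 > 0, so the root lies in [-2.125, -1.25]
p(-1.6875) = -5.4016 < 0, so the root lies in [-2.125, -1.6875]
p(-1.90625) = -1.7967 < 0, so the root lies in [-2.125, -1.90625]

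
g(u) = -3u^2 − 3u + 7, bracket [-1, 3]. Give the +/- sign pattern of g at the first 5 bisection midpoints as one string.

midpoint 1: g = 1 > 0 → [1, 3]
midpoint 2: g = -11 < 0 → [1, 2]
midpoint 1.5: g = -4.25 < 0 → [1, 1.5]
midpoint 1.25: g = -1.4375 < 0 → [1, 1.25]
midpoint 1.125: g = -0.1719 < 0 → [1, 1.125]

+----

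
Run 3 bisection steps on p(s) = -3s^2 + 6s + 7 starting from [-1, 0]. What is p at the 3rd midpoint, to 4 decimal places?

-0.5469

m = -0.5, p(m) = 3.25 (+); new bracket [-1, -0.5]
m = -0.75, p(m) = 0.8125 (+); new bracket [-1, -0.75]
m = -0.875, p(m) = -0.546875 (−); new bracket [-0.875, -0.75]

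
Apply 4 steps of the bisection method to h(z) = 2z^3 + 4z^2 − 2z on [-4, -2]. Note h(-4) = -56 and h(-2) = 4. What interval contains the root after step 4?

midpoint -3: h = -12 < 0 → [-3, -2]
midpoint -2.5: h = -1.25 < 0 → [-2.5, -2]
midpoint -2.25: h = 1.96875 > 0 → [-2.5, -2.25]
midpoint -2.375: h = 0.5195 > 0 → [-2.5, -2.375]

[-2.5, -2.375]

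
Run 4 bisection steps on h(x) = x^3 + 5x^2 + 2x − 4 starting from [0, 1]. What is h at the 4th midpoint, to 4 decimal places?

0.0632

midpoint 0.5: h = -1.625 < 0 → [0.5, 1]
midpoint 0.75: h = 0.734375 > 0 → [0.5, 0.75]
midpoint 0.625: h = -0.552734 < 0 → [0.625, 0.75]
midpoint 0.6875: h = 0.0632 > 0 → [0.625, 0.6875]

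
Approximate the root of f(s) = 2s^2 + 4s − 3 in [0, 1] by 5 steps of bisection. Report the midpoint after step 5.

0.59375

midpoint 0.5: f = -0.5 < 0 → [0.5, 1]
midpoint 0.75: f = 1.125 > 0 → [0.5, 0.75]
midpoint 0.625: f = 0.28125 > 0 → [0.5, 0.625]
midpoint 0.5625: f = -0.1172 < 0 → [0.5625, 0.625]
midpoint 0.59375: f = 0.0801 > 0 → [0.5625, 0.59375]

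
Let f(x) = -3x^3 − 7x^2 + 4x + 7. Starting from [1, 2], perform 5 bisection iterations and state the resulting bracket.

[1.03125, 1.0625]

m = 1.5, f(m) = -12.875 (−); new bracket [1, 1.5]
m = 1.25, f(m) = -4.796875 (−); new bracket [1, 1.25]
m = 1.125, f(m) = -1.630859 (−); new bracket [1, 1.125]
m = 1.0625, f(m) = -0.2507 (−); new bracket [1, 1.0625]
m = 1.03125, f(m) = 0.3905 (+); new bracket [1.03125, 1.0625]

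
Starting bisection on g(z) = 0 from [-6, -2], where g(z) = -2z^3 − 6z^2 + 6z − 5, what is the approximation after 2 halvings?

-3

g(-4) = 3 > 0, so the root lies in [-4, -2]
g(-3) = -23 < 0, so the root lies in [-4, -3]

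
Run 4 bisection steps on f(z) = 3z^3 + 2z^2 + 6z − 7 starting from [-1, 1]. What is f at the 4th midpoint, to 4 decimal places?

f(0) = -7 < 0, so the root lies in [0, 1]
f(0.5) = -3.125 < 0, so the root lies in [0.5, 1]
f(0.75) = -0.109375 < 0, so the root lies in [0.75, 1]
f(0.875) = 1.791 > 0, so the root lies in [0.75, 0.875]

1.7910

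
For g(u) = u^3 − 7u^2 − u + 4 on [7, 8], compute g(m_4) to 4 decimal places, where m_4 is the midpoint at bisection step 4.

u = 7.5 gives g = 24.625, positive; keep [7, 7.5]
u = 7.25 gives g = 9.890625, positive; keep [7, 7.25]
u = 7.125 gives g = 3.220703, positive; keep [7, 7.125]
u = 7.0625 gives g = 0.0549, positive; keep [7, 7.0625]

0.0549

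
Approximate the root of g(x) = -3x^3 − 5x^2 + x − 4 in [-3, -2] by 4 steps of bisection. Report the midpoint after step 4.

-2.0625

midpoint -2.5: g = 9.125 > 0 → [-2.5, -2]
midpoint -2.25: g = 2.609375 > 0 → [-2.25, -2]
midpoint -2.125: g = 0.083984 > 0 → [-2.125, -2]
midpoint -2.0625: g = -1.011 < 0 → [-2.125, -2.0625]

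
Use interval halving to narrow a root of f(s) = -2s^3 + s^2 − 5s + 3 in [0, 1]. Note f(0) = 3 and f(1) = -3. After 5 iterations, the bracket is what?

[0.5625, 0.59375]

f(0.5) = 0.5 > 0, so the root lies in [0.5, 1]
f(0.75) = -1.03125 < 0, so the root lies in [0.5, 0.75]
f(0.625) = -0.222656 < 0, so the root lies in [0.5, 0.625]
f(0.5625) = 0.1479 > 0, so the root lies in [0.5625, 0.625]
f(0.59375) = -0.0349 < 0, so the root lies in [0.5625, 0.59375]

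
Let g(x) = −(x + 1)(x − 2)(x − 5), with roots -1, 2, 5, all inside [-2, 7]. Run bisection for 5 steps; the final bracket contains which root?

5

midpoint 2.5: g = 4.375 > 0 → [2.5, 7]
midpoint 4.75: g = 3.953125 > 0 → [4.75, 7]
midpoint 5.875: g = -23.310547 < 0 → [4.75, 5.875]
midpoint 5.3125: g = -6.5344 < 0 → [4.75, 5.3125]
midpoint 5.03125: g = -0.5713 < 0 → [4.75, 5.03125]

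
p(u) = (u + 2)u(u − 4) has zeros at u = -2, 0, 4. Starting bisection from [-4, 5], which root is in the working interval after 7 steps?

u = 0.5 gives p = -4.375, negative; keep [0.5, 5]
u = 2.75 gives p = -16.328125, negative; keep [2.75, 5]
u = 3.875 gives p = -2.845703, negative; keep [3.875, 5]
u = 4.4375 gives p = 12.4978, positive; keep [3.875, 4.4375]
u = 4.15625 gives p = 3.998, positive; keep [3.875, 4.15625]
u = 4.015625 gives p = 0.3774, positive; keep [3.875, 4.015625]
u = 3.9453125 gives p = -1.2828, negative; keep [3.9453125, 4.015625]

4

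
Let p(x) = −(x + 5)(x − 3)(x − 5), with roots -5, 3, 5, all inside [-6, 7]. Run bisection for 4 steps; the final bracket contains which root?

-5

midpoint 0.5: p = -61.875 < 0 → [-6, 0.5]
midpoint -2.75: p = -100.265625 < 0 → [-6, -2.75]
midpoint -4.375: p = -43.212891 < 0 → [-6, -4.375]
midpoint -5.1875: p = 15.6394 > 0 → [-5.1875, -4.375]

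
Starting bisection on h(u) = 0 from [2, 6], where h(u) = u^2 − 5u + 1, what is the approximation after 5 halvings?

h(4) = -3 < 0, so the root lies in [4, 6]
h(5) = 1 > 0, so the root lies in [4, 5]
h(4.5) = -1.25 < 0, so the root lies in [4.5, 5]
h(4.75) = -0.1875 < 0, so the root lies in [4.75, 5]
h(4.875) = 0.3906 > 0, so the root lies in [4.75, 4.875]

4.875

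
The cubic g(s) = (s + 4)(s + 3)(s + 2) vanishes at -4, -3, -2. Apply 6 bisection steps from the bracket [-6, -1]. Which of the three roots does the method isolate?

s = -3.5 gives g = 0.375, positive; keep [-6, -3.5]
s = -4.75 gives g = -3.609375, negative; keep [-4.75, -3.5]
s = -4.125 gives g = -0.298828, negative; keep [-4.125, -3.5]
s = -3.8125 gives g = 0.2761, positive; keep [-4.125, -3.8125]
s = -3.96875 gives g = 0.0596, positive; keep [-4.125, -3.96875]
s = -4.046875 gives g = -0.1004, negative; keep [-4.046875, -3.96875]

-4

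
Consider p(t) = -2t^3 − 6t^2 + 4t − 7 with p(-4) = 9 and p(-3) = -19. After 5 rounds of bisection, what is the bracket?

m = -3.5, p(m) = -8.75 (−); new bracket [-4, -3.5]
m = -3.75, p(m) = -0.90625 (−); new bracket [-4, -3.75]
m = -3.875, p(m) = 3.777344 (+); new bracket [-3.875, -3.75]
m = -3.8125, p(m) = 1.3696 (+); new bracket [-3.8125, -3.75]
m = -3.78125, p(m) = 0.2154 (+); new bracket [-3.78125, -3.75]

[-3.78125, -3.75]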